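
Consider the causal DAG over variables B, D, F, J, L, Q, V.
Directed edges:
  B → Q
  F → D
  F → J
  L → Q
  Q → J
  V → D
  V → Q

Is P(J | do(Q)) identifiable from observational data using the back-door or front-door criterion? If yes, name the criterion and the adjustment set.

P(J|do(Q)): backdoor, adjust for ∅.

desc(Q)\{Q}={J}; candidates ⊆ {B,D,F,L,V}.
∅: Q⊥J given ∅ in G with Q→· removed — back-door holds.
P(J|do(Q)) = P(J|Q) — no adjustment needed.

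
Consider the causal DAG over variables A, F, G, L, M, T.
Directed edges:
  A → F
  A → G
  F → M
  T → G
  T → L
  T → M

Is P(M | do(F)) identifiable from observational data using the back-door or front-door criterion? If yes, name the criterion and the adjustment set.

desc(F)\{F}={M}; candidates ⊆ {A,G,L,T}.
∅: F⊥M given ∅ in G with F→· removed — back-door holds.
P(M|do(F)) = P(M|F) — no adjustment needed.

P(M|do(F)): backdoor, adjust for ∅.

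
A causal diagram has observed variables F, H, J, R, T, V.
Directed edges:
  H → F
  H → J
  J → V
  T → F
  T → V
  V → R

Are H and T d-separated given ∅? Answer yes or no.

Bayes-Ball from H | ∅ reaches {F,J,R,V}.
T ∉ reach(H|∅) ⇒ H ⊥ T | ∅.

Yes — H ⊥ T | ∅.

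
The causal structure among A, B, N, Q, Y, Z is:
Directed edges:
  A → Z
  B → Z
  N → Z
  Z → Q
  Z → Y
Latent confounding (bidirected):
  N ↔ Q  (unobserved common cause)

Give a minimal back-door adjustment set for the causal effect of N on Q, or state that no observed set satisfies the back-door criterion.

N→Q: no observed back-door set.

desc(N)\{N}={Q,Y,Z}; candidates ⊆ {A,B}.
N↔Q: latent back-door arc(s) into N.
size 0: {}; under {} N still reaches {Q} ∋ Q.
size 1: {A}, {B}; under {A} N still reaches {Q} ∋ Q.
size 2: {A,B}; under {A,B} N still reaches {Q} ∋ Q.
N↔Q cannot be blocked by any observed set — no back-door set.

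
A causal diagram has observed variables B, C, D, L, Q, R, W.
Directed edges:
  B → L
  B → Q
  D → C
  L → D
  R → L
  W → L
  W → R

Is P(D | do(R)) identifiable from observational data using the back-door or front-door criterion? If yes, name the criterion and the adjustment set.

desc(R)\{R}={C,D,L}; candidates ⊆ {B,Q,W}.
size 0: {}; under {} R still reaches {C,D,L,W} ∋ D.
{W}: R⊥D given {W} in G with R→· removed — back-door holds.
P(D|do(R)) = Σ_{W} P(D|R,W)·P(W).

P(D|do(R)): backdoor, adjust for {W}.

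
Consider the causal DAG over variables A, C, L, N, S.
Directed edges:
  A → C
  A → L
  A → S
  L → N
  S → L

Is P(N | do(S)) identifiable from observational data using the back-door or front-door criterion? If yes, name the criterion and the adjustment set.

P(N|do(S)): backdoor, adjust for {A}.

desc(S)\{S}={L,N}; candidates ⊆ {A,C}.
size 0: {}; under {} S still reaches {A,C,L,N} ∋ N.
{A}: S⊥N given {A} in G with S→· removed — back-door holds.
P(N|do(S)) = Σ_{A} P(N|S,A)·P(A).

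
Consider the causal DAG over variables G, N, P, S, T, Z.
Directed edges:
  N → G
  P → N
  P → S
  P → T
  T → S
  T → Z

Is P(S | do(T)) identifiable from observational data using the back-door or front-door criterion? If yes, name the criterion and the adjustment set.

P(S|do(T)): backdoor, adjust for {P}.

desc(T)\{T}={S,Z}; candidates ⊆ {G,N,P}.
size 0: {}; under {} T still reaches {G,N,P,S} ∋ S.
{P}: T⊥S given {P} in G with T→· removed — back-door holds.
P(S|do(T)) = Σ_{P} P(S|T,P)·P(P).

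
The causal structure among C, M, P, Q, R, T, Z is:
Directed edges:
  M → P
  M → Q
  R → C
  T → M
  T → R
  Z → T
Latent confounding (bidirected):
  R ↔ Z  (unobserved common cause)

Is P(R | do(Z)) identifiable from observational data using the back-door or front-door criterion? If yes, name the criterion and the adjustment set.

P(R|do(Z)): frontdoor, adjust for {T}.

desc(Z)\{Z}={C,M,P,Q,R,T}; candidates ⊆ {—}.
Z↔R: latent back-door arc(s) into Z.
size 0: {}; under {} Z still reaches {C,R} ∋ R.
Z↔R cannot be blocked by any observed set — no back-door set.
{T}: (i) intercepts every directed Z→R path; (ii) no back-door Z→{T}; (iii) {Z} blocks every back-door {T}→R. Front-door holds.
P(R|do(Z)) = Σ_{T} P(T|Z) Σ_{Z'} P(R|T,Z')P(Z').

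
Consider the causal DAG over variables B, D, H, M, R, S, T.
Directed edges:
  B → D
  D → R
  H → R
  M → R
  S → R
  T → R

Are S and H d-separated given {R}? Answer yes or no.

Bayes-Ball from S | {R} reaches {B,D,H,M,T}.
H ∈ reach(S|{R}) ⇒ S ⊥̸ H | {R}.

No — S and H are d-connected given {R}.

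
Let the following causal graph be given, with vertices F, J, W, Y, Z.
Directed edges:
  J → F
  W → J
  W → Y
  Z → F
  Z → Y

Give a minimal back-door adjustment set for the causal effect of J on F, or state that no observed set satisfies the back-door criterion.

desc(J)\{J}={F}; candidates ⊆ {W,Y,Z}.
∅: J⊥F given ∅ in G with J→· removed — back-door holds.

J→F: minimal back-door set ∅.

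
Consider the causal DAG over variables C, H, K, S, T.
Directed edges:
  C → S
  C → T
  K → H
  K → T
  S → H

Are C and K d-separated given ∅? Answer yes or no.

Bayes-Ball from C | ∅ reaches {H,S,T}.
K ∉ reach(C|∅) ⇒ C ⊥ K | ∅.

Yes — C ⊥ K | ∅.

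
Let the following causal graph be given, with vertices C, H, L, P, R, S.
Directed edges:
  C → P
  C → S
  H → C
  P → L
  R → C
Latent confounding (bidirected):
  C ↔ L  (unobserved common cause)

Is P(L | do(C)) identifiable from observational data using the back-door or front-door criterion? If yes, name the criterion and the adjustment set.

P(L|do(C)): frontdoor, adjust for {P}.

desc(C)\{C}={L,P,S}; candidates ⊆ {H,R}.
C↔L: latent back-door arc(s) into C.
size 0: {}; under {} C still reaches {H,L,R} ∋ L.
size 1: {H}, {R}; under {H} C still reaches {L,R} ∋ L.
size 2: {H,R}; under {H,R} C still reaches {L} ∋ L.
C↔L cannot be blocked by any observed set — no back-door set.
{P}: (i) intercepts every directed C→L path; (ii) no back-door C→{P}; (iii) {C} blocks every back-door {P}→L. Front-door holds.
P(L|do(C)) = Σ_{P} P(P|C) Σ_{C'} P(L|P,C')P(C').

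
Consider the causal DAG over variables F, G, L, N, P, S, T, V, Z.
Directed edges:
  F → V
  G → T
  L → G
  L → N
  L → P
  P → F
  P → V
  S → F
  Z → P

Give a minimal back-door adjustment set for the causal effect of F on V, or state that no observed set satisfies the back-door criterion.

desc(F)\{F}={V}; candidates ⊆ {G,L,N,P,S,T,Z}.
size 0: {}; under {} F still reaches {G,L,N,P,S,T,V,Z} ∋ V.
{P}: F⊥V given {P} in G with F→· removed — back-door holds.

F→V: minimal back-door set {P}.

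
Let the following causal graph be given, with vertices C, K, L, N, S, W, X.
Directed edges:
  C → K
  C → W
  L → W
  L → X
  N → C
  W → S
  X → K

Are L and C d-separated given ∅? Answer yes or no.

Yes — L ⊥ C | ∅.

Bayes-Ball from L | ∅ reaches {K,S,W,X}.
C ∉ reach(L|∅) ⇒ L ⊥ C | ∅.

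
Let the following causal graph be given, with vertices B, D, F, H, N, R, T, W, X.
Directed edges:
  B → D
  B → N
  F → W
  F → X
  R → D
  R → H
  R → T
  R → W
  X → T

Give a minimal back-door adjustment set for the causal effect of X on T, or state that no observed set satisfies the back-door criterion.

desc(X)\{X}={T}; candidates ⊆ {B,D,F,H,N,R,W}.
∅: X⊥T given ∅ in G with X→· removed — back-door holds.

X→T: minimal back-door set ∅.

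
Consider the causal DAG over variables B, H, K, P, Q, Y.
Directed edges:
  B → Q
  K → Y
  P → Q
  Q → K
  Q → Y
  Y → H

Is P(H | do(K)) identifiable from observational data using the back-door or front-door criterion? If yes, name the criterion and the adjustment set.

desc(K)\{K}={H,Y}; candidates ⊆ {B,P,Q}.
size 0: {}; under {} K still reaches {B,H,P,Q,Y} ∋ H.
{Q}: K⊥H given {Q} in G with K→· removed — back-door holds.
P(H|do(K)) = Σ_{Q} P(H|K,Q)·P(Q).

P(H|do(K)): backdoor, adjust for {Q}.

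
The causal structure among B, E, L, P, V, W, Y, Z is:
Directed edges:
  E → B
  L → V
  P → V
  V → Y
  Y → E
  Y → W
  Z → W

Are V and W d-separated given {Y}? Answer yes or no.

Bayes-Ball from V | {Y} reaches {L,P}.
W ∉ reach(V|{Y}) ⇒ V ⊥ W | {Y}.

Yes — V ⊥ W | {Y}.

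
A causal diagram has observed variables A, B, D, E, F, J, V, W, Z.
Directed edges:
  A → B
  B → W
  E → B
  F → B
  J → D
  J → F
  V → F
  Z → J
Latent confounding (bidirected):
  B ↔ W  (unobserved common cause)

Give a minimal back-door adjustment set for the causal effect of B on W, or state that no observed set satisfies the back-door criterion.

B→W: no observed back-door set.

desc(B)\{B}={W}; candidates ⊆ {A,D,E,F,J,V,Z}.
B↔W: latent back-door arc(s) into B.
size 0: {}; under {} B still reaches {A,D,E,F,J,V,W,Z} ∋ W.
size 1: {A}, {D}, {E} …(+4); under {A} B still reaches {D,E,F,J,V,W,Z} ∋ W.
size 2: {A,D}, {A,E}, {A,F} …(+18); under {A,D} B still reaches {E,F,J,V,W,Z} ∋ W.
B↔W cannot be blocked by any observed set — no back-door set.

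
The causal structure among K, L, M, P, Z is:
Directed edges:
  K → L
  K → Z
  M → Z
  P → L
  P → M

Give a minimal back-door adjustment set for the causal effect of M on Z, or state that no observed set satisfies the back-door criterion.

desc(M)\{M}={Z}; candidates ⊆ {K,L,P}.
∅: M⊥Z given ∅ in G with M→· removed — back-door holds.

M→Z: minimal back-door set ∅.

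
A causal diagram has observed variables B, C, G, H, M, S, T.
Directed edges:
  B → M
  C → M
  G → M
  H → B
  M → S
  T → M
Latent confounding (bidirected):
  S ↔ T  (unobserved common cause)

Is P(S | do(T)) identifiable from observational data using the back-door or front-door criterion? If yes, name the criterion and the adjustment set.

P(S|do(T)): frontdoor, adjust for {M}.

desc(T)\{T}={M,S}; candidates ⊆ {B,C,G,H}.
T↔S: latent back-door arc(s) into T.
size 0: {}; under {} T still reaches {S} ∋ S.
size 1: {B}, {C}, {G} …(+1); under {B} T still reaches {S} ∋ S.
size 2: {B,C}, {B,G}, {B,H} …(+3); under {B,C} T still reaches {S} ∋ S.
T↔S cannot be blocked by any observed set — no back-door set.
{M}: (i) intercepts every directed T→S path; (ii) no back-door T→{M}; (iii) {T} blocks every back-door {M}→S. Front-door holds.
P(S|do(T)) = Σ_{M} P(M|T) Σ_{T'} P(S|M,T')P(T').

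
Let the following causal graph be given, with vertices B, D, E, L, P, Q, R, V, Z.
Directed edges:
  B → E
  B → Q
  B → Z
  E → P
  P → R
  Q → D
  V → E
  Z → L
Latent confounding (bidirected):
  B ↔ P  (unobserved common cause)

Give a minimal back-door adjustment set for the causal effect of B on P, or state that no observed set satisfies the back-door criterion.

B→P: no observed back-door set.

desc(B)\{B}={D,E,L,P,Q,R,Z}; candidates ⊆ {V}.
B↔P: latent back-door arc(s) into B.
size 0: {}; under {} B still reaches {P,R} ∋ P.
size 1: {V}; under {V} B still reaches {P,R} ∋ P.
B↔P cannot be blocked by any observed set — no back-door set.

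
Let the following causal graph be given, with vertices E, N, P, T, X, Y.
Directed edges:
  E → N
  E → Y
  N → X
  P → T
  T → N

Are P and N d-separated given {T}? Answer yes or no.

Bayes-Ball from P | {T} reaches ∅.
N ∉ reach(P|{T}) ⇒ P ⊥ N | {T}.

Yes — P ⊥ N | {T}.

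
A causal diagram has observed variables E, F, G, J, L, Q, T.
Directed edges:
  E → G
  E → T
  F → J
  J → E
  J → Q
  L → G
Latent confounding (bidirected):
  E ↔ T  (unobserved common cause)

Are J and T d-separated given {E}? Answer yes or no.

Bayes-Ball from J | {E} reaches {F,Q,T}.
T ∈ reach(J|{E}) ⇒ J ⊥̸ T | {E}.

No — J and T are d-connected given {E}.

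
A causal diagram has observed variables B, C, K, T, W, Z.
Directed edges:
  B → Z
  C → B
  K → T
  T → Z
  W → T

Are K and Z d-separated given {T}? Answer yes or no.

Bayes-Ball from K | {T} reaches {W}.
Z ∉ reach(K|{T}) ⇒ K ⊥ Z | {T}.

Yes — K ⊥ Z | {T}.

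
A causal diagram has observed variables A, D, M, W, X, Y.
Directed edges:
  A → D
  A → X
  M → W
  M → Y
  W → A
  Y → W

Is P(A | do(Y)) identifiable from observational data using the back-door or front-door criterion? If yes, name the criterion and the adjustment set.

desc(Y)\{Y}={A,D,W,X}; candidates ⊆ {M}.
size 0: {}; under {} Y still reaches {A,D,M,W,X} ∋ A.
{M}: Y⊥A given {M} in G with Y→· removed — back-door holds.
P(A|do(Y)) = Σ_{M} P(A|Y,M)·P(M).

P(A|do(Y)): backdoor, adjust for {M}.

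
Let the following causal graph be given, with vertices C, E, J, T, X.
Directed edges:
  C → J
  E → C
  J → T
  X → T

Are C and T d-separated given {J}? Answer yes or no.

Yes — C ⊥ T | {J}.

Bayes-Ball from C | {J} reaches {E}.
T ∉ reach(C|{J}) ⇒ C ⊥ T | {J}.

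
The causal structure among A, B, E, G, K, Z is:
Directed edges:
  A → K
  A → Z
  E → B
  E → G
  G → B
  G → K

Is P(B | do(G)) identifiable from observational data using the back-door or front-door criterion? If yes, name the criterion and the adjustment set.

desc(G)\{G}={B,K}; candidates ⊆ {A,E,Z}.
size 0: {}; under {} G still reaches {B,E} ∋ B.
{E}: G⊥B given {E} in G with G→· removed — back-door holds.
P(B|do(G)) = Σ_{E} P(B|G,E)·P(E).

P(B|do(G)): backdoor, adjust for {E}.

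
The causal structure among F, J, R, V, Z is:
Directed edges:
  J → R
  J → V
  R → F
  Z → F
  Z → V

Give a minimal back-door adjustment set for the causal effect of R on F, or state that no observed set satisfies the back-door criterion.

R→F: minimal back-door set ∅.

desc(R)\{R}={F}; candidates ⊆ {J,V,Z}.
∅: R⊥F given ∅ in G with R→· removed — back-door holds.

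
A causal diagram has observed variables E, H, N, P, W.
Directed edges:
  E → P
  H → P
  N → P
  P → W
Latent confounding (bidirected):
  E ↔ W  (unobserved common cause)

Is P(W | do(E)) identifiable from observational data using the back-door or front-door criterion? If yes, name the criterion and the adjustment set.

P(W|do(E)): frontdoor, adjust for {P}.

desc(E)\{E}={P,W}; candidates ⊆ {H,N}.
E↔W: latent back-door arc(s) into E.
size 0: {}; under {} E still reaches {W} ∋ W.
size 1: {H}, {N}; under {H} E still reaches {W} ∋ W.
size 2: {H,N}; under {H,N} E still reaches {W} ∋ W.
E↔W cannot be blocked by any observed set — no back-door set.
{P}: (i) intercepts every directed E→W path; (ii) no back-door E→{P}; (iii) {E} blocks every back-door {P}→W. Front-door holds.
P(W|do(E)) = Σ_{P} P(P|E) Σ_{E'} P(W|P,E')P(E').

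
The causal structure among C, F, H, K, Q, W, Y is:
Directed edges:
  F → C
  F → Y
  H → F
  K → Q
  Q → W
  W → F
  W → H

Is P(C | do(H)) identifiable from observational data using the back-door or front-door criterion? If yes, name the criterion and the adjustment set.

P(C|do(H)): backdoor, adjust for {W}.

desc(H)\{H}={C,F,Y}; candidates ⊆ {K,Q,W}.
size 0: {}; under {} H still reaches {C,F,K,Q,W,Y} ∋ C.
{W}: H⊥C given {W} in G with H→· removed — back-door holds.
P(C|do(H)) = Σ_{W} P(C|H,W)·P(W).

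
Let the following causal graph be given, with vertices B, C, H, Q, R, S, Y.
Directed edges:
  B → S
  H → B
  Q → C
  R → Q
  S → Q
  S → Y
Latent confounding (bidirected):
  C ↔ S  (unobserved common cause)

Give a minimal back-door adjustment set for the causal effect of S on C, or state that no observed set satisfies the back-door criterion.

S→C: no observed back-door set.

desc(S)\{S}={C,Q,Y}; candidates ⊆ {B,H,R}.
S↔C: latent back-door arc(s) into S.
size 0: {}; under {} S still reaches {B,C,H} ∋ C.
size 1: {B}, {H}, {R}; under {B} S still reaches {C} ∋ C.
size 2: {B,H}, {B,R}, {H,R}; under {B,H} S still reaches {C} ∋ C.
S↔C cannot be blocked by any observed set — no back-door set.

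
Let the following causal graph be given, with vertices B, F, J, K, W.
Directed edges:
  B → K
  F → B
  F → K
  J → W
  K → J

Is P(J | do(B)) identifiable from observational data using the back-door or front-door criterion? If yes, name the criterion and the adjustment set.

desc(B)\{B}={J,K,W}; candidates ⊆ {F}.
size 0: {}; under {} B still reaches {F,J,K,W} ∋ J.
{F}: B⊥J given {F} in G with B→· removed — back-door holds.
P(J|do(B)) = Σ_{F} P(J|B,F)·P(F).

P(J|do(B)): backdoor, adjust for {F}.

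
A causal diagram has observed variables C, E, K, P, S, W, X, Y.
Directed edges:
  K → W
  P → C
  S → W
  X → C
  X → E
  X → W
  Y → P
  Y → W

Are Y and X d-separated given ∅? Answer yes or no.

Yes — Y ⊥ X | ∅.

Bayes-Ball from Y | ∅ reaches {C,P,W}.
X ∉ reach(Y|∅) ⇒ Y ⊥ X | ∅.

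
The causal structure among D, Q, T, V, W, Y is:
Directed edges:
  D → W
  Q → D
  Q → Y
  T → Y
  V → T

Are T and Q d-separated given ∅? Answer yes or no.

Bayes-Ball from T | ∅ reaches {V,Y}.
Q ∉ reach(T|∅) ⇒ T ⊥ Q | ∅.

Yes — T ⊥ Q | ∅.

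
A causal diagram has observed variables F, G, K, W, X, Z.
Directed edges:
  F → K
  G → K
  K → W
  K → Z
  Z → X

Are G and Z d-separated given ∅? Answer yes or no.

Bayes-Ball from G | ∅ reaches {K,W,X,Z}.
Z ∈ reach(G|∅) ⇒ G ⊥̸ Z | ∅.

No — G and Z are d-connected given ∅.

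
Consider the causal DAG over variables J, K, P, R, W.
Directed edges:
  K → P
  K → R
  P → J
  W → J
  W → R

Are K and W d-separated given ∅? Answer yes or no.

Bayes-Ball from K | ∅ reaches {J,P,R}.
W ∉ reach(K|∅) ⇒ K ⊥ W | ∅.

Yes — K ⊥ W | ∅.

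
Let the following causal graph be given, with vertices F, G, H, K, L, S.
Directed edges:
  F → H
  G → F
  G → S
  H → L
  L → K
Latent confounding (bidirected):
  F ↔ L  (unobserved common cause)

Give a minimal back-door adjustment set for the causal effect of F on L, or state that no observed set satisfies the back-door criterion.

F→L: no observed back-door set.

desc(F)\{F}={H,K,L}; candidates ⊆ {G,S}.
F↔L: latent back-door arc(s) into F.
size 0: {}; under {} F still reaches {G,K,L,S} ∋ L.
size 1: {G}, {S}; under {G} F still reaches {K,L} ∋ L.
size 2: {G,S}; under {G,S} F still reaches {K,L} ∋ L.
F↔L cannot be blocked by any observed set — no back-door set.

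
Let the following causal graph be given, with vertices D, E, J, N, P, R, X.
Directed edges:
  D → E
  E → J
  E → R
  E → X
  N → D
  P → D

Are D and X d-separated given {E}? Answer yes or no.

Bayes-Ball from D | {E} reaches {N,P}.
X ∉ reach(D|{E}) ⇒ D ⊥ X | {E}.

Yes — D ⊥ X | {E}.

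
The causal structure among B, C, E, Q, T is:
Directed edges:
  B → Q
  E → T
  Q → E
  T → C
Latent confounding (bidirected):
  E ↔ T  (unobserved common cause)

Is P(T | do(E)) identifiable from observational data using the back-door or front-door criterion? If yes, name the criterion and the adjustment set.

desc(E)\{E}={C,T}; candidates ⊆ {B,Q}.
E↔T: latent back-door arc(s) into E.
size 0: {}; under {} E still reaches {B,C,Q,T} ∋ T.
size 1: {B}, {Q}; under {B} E still reaches {C,Q,T} ∋ T.
size 2: {B,Q}; under {B,Q} E still reaches {C,T} ∋ T.
E↔T cannot be blocked by any observed set — no back-door set.
No mediator lies on a directed E→…→T path.
Neither criterion identifies P(T|do(E)) in this graph.

P(T|do(E)): not identifiable (no BD/FD set).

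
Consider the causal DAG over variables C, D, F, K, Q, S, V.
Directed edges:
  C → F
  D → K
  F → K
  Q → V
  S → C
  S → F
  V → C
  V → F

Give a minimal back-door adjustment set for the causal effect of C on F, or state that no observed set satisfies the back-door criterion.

desc(C)\{C}={F,K}; candidates ⊆ {D,Q,S,V}.
size 0: {}; under {} C still reaches {F,K,Q,S,V} ∋ F.
size 1: {D}, {Q}, {S} …(+1); under {D} C still reaches {F,K,Q,S,V} ∋ F.
{S,V}: C⊥F given {S,V} in G with C→· removed — back-door holds.

C→F: minimal back-door set {S, V}.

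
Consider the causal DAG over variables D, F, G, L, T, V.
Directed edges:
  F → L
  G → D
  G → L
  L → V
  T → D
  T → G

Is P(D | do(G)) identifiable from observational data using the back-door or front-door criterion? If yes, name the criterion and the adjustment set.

P(D|do(G)): backdoor, adjust for {T}.

desc(G)\{G}={D,L,V}; candidates ⊆ {F,T}.
size 0: {}; under {} G still reaches {D,T} ∋ D.
{T}: G⊥D given {T} in G with G→· removed — back-door holds.
P(D|do(G)) = Σ_{T} P(D|G,T)·P(T).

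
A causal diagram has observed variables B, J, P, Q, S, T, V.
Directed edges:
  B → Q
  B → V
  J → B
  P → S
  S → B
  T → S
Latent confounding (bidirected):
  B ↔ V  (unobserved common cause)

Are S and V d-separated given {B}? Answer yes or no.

No — S and V are d-connected given {B}.

Bayes-Ball from S | {B} reaches {J,P,T,V}.
V ∈ reach(S|{B}) ⇒ S ⊥̸ V | {B}.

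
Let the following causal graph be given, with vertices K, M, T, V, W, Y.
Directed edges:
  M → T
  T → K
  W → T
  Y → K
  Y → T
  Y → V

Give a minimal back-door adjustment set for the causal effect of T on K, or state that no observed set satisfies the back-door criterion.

desc(T)\{T}={K}; candidates ⊆ {M,V,W,Y}.
size 0: {}; under {} T still reaches {K,M,V,W,Y} ∋ K.
{Y}: T⊥K given {Y} in G with T→· removed — back-door holds.

T→K: minimal back-door set {Y}.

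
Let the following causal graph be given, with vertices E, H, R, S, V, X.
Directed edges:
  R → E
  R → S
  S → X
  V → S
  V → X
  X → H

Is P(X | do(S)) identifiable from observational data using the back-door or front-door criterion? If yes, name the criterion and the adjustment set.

desc(S)\{S}={H,X}; candidates ⊆ {E,R,V}.
size 0: {}; under {} S still reaches {E,H,R,V,X} ∋ X.
{V}: S⊥X given {V} in G with S→· removed — back-door holds.
P(X|do(S)) = Σ_{V} P(X|S,V)·P(V).

P(X|do(S)): backdoor, adjust for {V}.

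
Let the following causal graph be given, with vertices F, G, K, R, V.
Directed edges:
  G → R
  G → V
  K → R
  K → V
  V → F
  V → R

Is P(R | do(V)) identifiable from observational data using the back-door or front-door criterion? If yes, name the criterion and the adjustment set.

P(R|do(V)): backdoor, adjust for {G, K}.

desc(V)\{V}={F,R}; candidates ⊆ {G,K}.
size 0: {}; under {} V still reaches {G,K,R} ∋ R.
size 1: {G}, {K}; under {G} V still reaches {K,R} ∋ R.
{G,K}: V⊥R given {G,K} in G with V→· removed — back-door holds.
P(R|do(V)) = Σ_{G,K} P(R|V,G,K)·P(G,K).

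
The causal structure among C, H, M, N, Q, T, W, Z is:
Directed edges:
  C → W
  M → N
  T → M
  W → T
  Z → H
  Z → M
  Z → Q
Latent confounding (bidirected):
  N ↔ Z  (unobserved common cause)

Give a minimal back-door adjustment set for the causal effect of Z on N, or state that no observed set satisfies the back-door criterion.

desc(Z)\{Z}={H,M,N,Q}; candidates ⊆ {C,T,W}.
Z↔N: latent back-door arc(s) into Z.
size 0: {}; under {} Z still reaches {N} ∋ N.
size 1: {C}, {T}, {W}; under {C} Z still reaches {N} ∋ N.
size 2: {C,T}, {C,W}, {T,W}; under {C,T} Z still reaches {N} ∋ N.
Z↔N cannot be blocked by any observed set — no back-door set.

Z→N: no observed back-door set.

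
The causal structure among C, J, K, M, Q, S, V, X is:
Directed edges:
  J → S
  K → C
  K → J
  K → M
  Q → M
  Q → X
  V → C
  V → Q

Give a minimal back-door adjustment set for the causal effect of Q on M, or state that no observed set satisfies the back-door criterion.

Q→M: minimal back-door set ∅.

desc(Q)\{Q}={M,X}; candidates ⊆ {C,J,K,S,V}.
∅: Q⊥M given ∅ in G with Q→· removed — back-door holds.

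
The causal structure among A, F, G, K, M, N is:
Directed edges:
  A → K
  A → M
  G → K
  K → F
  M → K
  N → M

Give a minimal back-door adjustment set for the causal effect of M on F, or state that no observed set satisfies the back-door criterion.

M→F: minimal back-door set {A}.

desc(M)\{M}={F,K}; candidates ⊆ {A,G,N}.
size 0: {}; under {} M still reaches {A,F,K,N} ∋ F.
{A}: M⊥F given {A} in G with M→· removed — back-door holds.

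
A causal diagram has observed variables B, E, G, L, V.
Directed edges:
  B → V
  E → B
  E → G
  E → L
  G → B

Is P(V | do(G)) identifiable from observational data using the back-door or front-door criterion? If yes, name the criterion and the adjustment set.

P(V|do(G)): backdoor, adjust for {E}.

desc(G)\{G}={B,V}; candidates ⊆ {E,L}.
size 0: {}; under {} G still reaches {B,E,L,V} ∋ V.
{E}: G⊥V given {E} in G with G→· removed — back-door holds.
P(V|do(G)) = Σ_{E} P(V|G,E)·P(E).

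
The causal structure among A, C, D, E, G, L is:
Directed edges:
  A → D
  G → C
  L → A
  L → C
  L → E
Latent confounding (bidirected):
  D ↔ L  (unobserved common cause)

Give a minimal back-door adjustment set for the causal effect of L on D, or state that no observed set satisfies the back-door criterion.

L→D: no observed back-door set.

desc(L)\{L}={A,C,D,E}; candidates ⊆ {G}.
L↔D: latent back-door arc(s) into L.
size 0: {}; under {} L still reaches {D} ∋ D.
size 1: {G}; under {G} L still reaches {D} ∋ D.
L↔D cannot be blocked by any observed set — no back-door set.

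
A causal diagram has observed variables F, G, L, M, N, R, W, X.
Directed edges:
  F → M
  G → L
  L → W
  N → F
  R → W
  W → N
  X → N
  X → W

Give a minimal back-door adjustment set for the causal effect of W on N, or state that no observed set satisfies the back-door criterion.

W→N: minimal back-door set {X}.

desc(W)\{W}={F,M,N}; candidates ⊆ {G,L,R,X}.
size 0: {}; under {} W still reaches {F,G,L,M,N,R,X} ∋ N.
{X}: W⊥N given {X} in G with W→· removed — back-door holds.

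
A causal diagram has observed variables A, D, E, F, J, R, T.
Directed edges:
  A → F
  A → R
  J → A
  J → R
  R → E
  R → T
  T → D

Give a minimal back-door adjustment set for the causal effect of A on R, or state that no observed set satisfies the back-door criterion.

A→R: minimal back-door set {J}.

desc(A)\{A}={D,E,F,R,T}; candidates ⊆ {J}.
size 0: {}; under {} A still reaches {D,E,J,R,T} ∋ R.
{J}: A⊥R given {J} in G with A→· removed — back-door holds.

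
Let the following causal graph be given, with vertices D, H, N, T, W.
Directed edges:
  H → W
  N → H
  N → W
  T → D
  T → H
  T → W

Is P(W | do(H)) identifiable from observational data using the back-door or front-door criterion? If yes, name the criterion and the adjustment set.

desc(H)\{H}={W}; candidates ⊆ {D,N,T}.
size 0: {}; under {} H still reaches {D,N,T,W} ∋ W.
size 1: {D}, {N}, {T}; under {D} H still reaches {N,T,W} ∋ W.
{N,T}: H⊥W given {N,T} in G with H→· removed — back-door holds.
P(W|do(H)) = Σ_{N,T} P(W|H,N,T)·P(N,T).

P(W|do(H)): backdoor, adjust for {N, T}.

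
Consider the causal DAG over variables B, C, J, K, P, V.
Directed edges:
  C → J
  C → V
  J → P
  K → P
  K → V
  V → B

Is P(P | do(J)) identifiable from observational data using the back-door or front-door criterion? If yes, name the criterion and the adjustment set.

P(P|do(J)): backdoor, adjust for ∅.

desc(J)\{J}={P}; candidates ⊆ {B,C,K,V}.
∅: J⊥P given ∅ in G with J→· removed — back-door holds.
P(P|do(J)) = P(P|J) — no adjustment needed.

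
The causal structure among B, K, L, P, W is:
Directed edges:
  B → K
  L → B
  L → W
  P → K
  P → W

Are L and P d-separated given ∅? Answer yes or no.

Bayes-Ball from L | ∅ reaches {B,K,W}.
P ∉ reach(L|∅) ⇒ L ⊥ P | ∅.

Yes — L ⊥ P | ∅.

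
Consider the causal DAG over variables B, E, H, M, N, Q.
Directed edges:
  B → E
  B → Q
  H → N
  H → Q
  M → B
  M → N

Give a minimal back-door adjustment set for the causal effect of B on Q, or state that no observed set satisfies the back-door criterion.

B→Q: minimal back-door set ∅.

desc(B)\{B}={E,Q}; candidates ⊆ {H,M,N}.
∅: B⊥Q given ∅ in G with B→· removed — back-door holds.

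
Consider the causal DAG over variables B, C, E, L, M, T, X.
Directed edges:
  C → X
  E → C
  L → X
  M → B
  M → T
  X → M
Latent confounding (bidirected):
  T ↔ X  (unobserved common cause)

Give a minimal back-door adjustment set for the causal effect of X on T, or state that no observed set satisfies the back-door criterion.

desc(X)\{X}={B,M,T}; candidates ⊆ {C,E,L}.
X↔T: latent back-door arc(s) into X.
size 0: {}; under {} X still reaches {C,E,L,T} ∋ T.
size 1: {C}, {E}, {L}; under {C} X still reaches {L,T} ∋ T.
size 2: {C,E}, {C,L}, {E,L}; under {C,E} X still reaches {L,T} ∋ T.
X↔T cannot be blocked by any observed set — no back-door set.

X→T: no observed back-door set.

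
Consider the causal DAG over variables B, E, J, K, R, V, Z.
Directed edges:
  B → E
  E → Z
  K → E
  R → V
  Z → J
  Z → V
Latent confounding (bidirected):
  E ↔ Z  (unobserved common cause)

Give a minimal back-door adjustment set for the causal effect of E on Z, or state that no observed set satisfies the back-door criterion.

E→Z: no observed back-door set.

desc(E)\{E}={J,V,Z}; candidates ⊆ {B,K,R}.
E↔Z: latent back-door arc(s) into E.
size 0: {}; under {} E still reaches {B,J,K,V,Z} ∋ Z.
size 1: {B}, {K}, {R}; under {B} E still reaches {J,K,V,Z} ∋ Z.
size 2: {B,K}, {B,R}, {K,R}; under {B,K} E still reaches {J,V,Z} ∋ Z.
E↔Z cannot be blocked by any observed set — no back-door set.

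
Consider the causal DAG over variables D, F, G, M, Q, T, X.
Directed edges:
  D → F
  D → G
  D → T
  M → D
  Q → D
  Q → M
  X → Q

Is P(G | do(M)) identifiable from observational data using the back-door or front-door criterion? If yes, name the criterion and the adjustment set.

P(G|do(M)): backdoor, adjust for {Q}.

desc(M)\{M}={D,F,G,T}; candidates ⊆ {Q,X}.
size 0: {}; under {} M still reaches {D,F,G,Q,T,X} ∋ G.
{Q}: M⊥G given {Q} in G with M→· removed — back-door holds.
P(G|do(M)) = Σ_{Q} P(G|M,Q)·P(Q).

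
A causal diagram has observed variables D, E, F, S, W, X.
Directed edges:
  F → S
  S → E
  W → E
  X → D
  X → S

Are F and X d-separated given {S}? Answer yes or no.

No — F and X are d-connected given {S}.

Bayes-Ball from F | {S} reaches {D,X}.
X ∈ reach(F|{S}) ⇒ F ⊥̸ X | {S}.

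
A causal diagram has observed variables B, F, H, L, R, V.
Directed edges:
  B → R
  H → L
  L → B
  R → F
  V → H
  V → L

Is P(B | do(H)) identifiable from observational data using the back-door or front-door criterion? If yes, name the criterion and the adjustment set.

desc(H)\{H}={B,F,L,R}; candidates ⊆ {V}.
size 0: {}; under {} H still reaches {B,F,L,R,V} ∋ B.
{V}: H⊥B given {V} in G with H→· removed — back-door holds.
P(B|do(H)) = Σ_{V} P(B|H,V)·P(V).

P(B|do(H)): backdoor, adjust for {V}.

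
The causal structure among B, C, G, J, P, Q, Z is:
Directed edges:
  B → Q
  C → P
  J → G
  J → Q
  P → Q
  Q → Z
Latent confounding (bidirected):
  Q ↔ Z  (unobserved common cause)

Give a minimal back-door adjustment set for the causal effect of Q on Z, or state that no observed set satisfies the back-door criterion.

Q→Z: no observed back-door set.

desc(Q)\{Q}={Z}; candidates ⊆ {B,C,G,J,P}.
Q↔Z: latent back-door arc(s) into Q.
size 0: {}; under {} Q still reaches {B,C,G,J,P,Z} ∋ Z.
size 1: {B}, {C}, {G} …(+2); under {B} Q still reaches {C,G,J,P,Z} ∋ Z.
size 2: {B,C}, {B,G}, {B,J} …(+7); under {B,C} Q still reaches {G,J,P,Z} ∋ Z.
Q↔Z cannot be blocked by any observed set — no back-door set.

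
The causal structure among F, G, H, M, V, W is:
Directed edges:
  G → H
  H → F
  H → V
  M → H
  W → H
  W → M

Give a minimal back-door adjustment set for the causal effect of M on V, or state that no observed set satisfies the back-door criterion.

desc(M)\{M}={F,H,V}; candidates ⊆ {G,W}.
size 0: {}; under {} M still reaches {F,H,V,W} ∋ V.
{W}: M⊥V given {W} in G with M→· removed — back-door holds.

M→V: minimal back-door set {W}.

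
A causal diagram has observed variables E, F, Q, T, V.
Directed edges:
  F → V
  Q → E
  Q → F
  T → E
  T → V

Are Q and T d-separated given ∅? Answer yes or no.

Bayes-Ball from Q | ∅ reaches {E,F,V}.
T ∉ reach(Q|∅) ⇒ Q ⊥ T | ∅.

Yes — Q ⊥ T | ∅.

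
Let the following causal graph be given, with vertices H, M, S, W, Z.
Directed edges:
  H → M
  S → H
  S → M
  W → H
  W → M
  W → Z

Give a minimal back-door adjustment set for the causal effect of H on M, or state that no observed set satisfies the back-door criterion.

desc(H)\{H}={M}; candidates ⊆ {S,W,Z}.
size 0: {}; under {} H still reaches {M,S,W,Z} ∋ M.
size 1: {S}, {W}, {Z}; under {S} H still reaches {M,W,Z} ∋ M.
{S,W}: H⊥M given {S,W} in G with H→· removed — back-door holds.

H→M: minimal back-door set {S, W}.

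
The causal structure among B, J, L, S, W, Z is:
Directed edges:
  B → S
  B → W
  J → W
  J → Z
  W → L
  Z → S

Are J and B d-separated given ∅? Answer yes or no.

Bayes-Ball from J | ∅ reaches {L,S,W,Z}.
B ∉ reach(J|∅) ⇒ J ⊥ B | ∅.

Yes — J ⊥ B | ∅.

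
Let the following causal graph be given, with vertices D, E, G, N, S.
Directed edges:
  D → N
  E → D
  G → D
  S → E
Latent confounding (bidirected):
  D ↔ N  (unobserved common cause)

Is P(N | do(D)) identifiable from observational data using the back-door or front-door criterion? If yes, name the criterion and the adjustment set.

desc(D)\{D}={N}; candidates ⊆ {E,G,S}.
D↔N: latent back-door arc(s) into D.
size 0: {}; under {} D still reaches {E,G,N,S} ∋ N.
size 1: {E}, {G}, {S}; under {E} D still reaches {G,N} ∋ N.
size 2: {E,G}, {E,S}, {G,S}; under {E,G} D still reaches {N} ∋ N.
D↔N cannot be blocked by any observed set — no back-door set.
No mediator lies on a directed D→…→N path.
Neither criterion identifies P(N|do(D)) in this graph.

P(N|do(D)): not identifiable (no BD/FD set).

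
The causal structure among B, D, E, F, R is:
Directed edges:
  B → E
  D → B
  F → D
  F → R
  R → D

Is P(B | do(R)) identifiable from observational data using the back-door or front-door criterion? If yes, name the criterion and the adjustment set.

P(B|do(R)): backdoor, adjust for {F}.

desc(R)\{R}={B,D,E}; candidates ⊆ {F}.
size 0: {}; under {} R still reaches {B,D,E,F} ∋ B.
{F}: R⊥B given {F} in G with R→· removed — back-door holds.
P(B|do(R)) = Σ_{F} P(B|R,F)·P(F).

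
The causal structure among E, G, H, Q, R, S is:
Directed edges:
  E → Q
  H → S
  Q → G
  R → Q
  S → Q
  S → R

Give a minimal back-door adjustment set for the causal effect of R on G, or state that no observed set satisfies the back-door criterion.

desc(R)\{R}={G,Q}; candidates ⊆ {E,H,S}.
size 0: {}; under {} R still reaches {G,H,Q,S} ∋ G.
{S}: R⊥G given {S} in G with R→· removed — back-door holds.

R→G: minimal back-door set {S}.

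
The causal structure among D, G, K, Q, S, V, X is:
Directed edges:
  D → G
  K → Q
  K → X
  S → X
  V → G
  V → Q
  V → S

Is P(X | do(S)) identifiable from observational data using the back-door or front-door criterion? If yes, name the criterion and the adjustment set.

desc(S)\{S}={X}; candidates ⊆ {D,G,K,Q,V}.
∅: S⊥X given ∅ in G with S→· removed — back-door holds.
P(X|do(S)) = P(X|S) — no adjustment needed.

P(X|do(S)): backdoor, adjust for ∅.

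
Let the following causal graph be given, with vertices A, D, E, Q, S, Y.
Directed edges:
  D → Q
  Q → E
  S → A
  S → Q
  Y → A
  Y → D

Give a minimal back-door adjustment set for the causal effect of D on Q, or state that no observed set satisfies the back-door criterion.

desc(D)\{D}={E,Q}; candidates ⊆ {A,S,Y}.
∅: D⊥Q given ∅ in G with D→· removed — back-door holds.

D→Q: minimal back-door set ∅.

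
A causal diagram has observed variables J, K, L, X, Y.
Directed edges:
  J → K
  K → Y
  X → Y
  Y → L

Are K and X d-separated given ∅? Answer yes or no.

Bayes-Ball from K | ∅ reaches {J,L,Y}.
X ∉ reach(K|∅) ⇒ K ⊥ X | ∅.

Yes — K ⊥ X | ∅.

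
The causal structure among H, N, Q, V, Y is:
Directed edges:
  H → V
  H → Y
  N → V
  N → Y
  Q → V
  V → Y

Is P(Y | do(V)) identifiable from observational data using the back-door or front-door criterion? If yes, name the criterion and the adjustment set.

desc(V)\{V}={Y}; candidates ⊆ {H,N,Q}.
size 0: {}; under {} V still reaches {H,N,Q,Y} ∋ Y.
size 1: {H}, {N}, {Q}; under {H} V still reaches {N,Q,Y} ∋ Y.
{H,N}: V⊥Y given {H,N} in G with V→· removed — back-door holds.
P(Y|do(V)) = Σ_{H,N} P(Y|V,H,N)·P(H,N).

P(Y|do(V)): backdoor, adjust for {H, N}.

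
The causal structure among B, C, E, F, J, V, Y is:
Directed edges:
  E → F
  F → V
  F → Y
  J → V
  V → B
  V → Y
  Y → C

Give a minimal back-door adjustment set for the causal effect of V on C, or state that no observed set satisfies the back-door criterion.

V→C: minimal back-door set {F}.

desc(V)\{V}={B,C,Y}; candidates ⊆ {E,F,J}.
size 0: {}; under {} V still reaches {C,E,F,J,Y} ∋ C.
{F}: V⊥C given {F} in G with V→· removed — back-door holds.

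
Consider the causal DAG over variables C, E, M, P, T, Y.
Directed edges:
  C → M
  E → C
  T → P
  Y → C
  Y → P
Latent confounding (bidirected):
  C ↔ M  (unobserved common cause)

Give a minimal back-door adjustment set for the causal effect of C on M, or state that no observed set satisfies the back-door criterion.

C→M: no observed back-door set.

desc(C)\{C}={M}; candidates ⊆ {E,P,T,Y}.
C↔M: latent back-door arc(s) into C.
size 0: {}; under {} C still reaches {E,M,P,Y} ∋ M.
size 1: {E}, {P}, {T} …(+1); under {E} C still reaches {M,P,Y} ∋ M.
size 2: {E,P}, {E,T}, {E,Y} …(+3); under {E,P} C still reaches {M,T,Y} ∋ M.
C↔M cannot be blocked by any observed set — no back-door set.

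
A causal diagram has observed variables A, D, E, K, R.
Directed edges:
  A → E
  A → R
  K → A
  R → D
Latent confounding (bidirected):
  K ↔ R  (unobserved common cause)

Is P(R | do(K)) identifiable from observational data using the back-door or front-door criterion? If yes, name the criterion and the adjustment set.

P(R|do(K)): frontdoor, adjust for {A}.

desc(K)\{K}={A,D,E,R}; candidates ⊆ {—}.
K↔R: latent back-door arc(s) into K.
size 0: {}; under {} K still reaches {D,R} ∋ R.
K↔R cannot be blocked by any observed set — no back-door set.
{A}: (i) intercepts every directed K→R path; (ii) no back-door K→{A}; (iii) {K} blocks every back-door {A}→R. Front-door holds.
P(R|do(K)) = Σ_{A} P(A|K) Σ_{K'} P(R|A,K')P(K').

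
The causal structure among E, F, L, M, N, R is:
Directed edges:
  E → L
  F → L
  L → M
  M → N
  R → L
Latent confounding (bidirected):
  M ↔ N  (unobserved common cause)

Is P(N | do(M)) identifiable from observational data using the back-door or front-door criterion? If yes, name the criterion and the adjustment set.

P(N|do(M)): not identifiable (no BD/FD set).

desc(M)\{M}={N}; candidates ⊆ {E,F,L,R}.
M↔N: latent back-door arc(s) into M.
size 0: {}; under {} M still reaches {E,F,L,N,R} ∋ N.
size 1: {E}, {F}, {L} …(+1); under {E} M still reaches {F,L,N,R} ∋ N.
size 2: {E,F}, {E,L}, {E,R} …(+3); under {E,F} M still reaches {L,N,R} ∋ N.
M↔N cannot be blocked by any observed set — no back-door set.
No mediator lies on a directed M→…→N path.
Neither criterion identifies P(N|do(M)) in this graph.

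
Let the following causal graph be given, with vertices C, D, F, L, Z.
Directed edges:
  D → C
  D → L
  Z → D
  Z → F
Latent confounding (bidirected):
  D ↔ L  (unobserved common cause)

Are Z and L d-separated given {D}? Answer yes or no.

No — Z and L are d-connected given {D}.

Bayes-Ball from Z | {D} reaches {F,L}.
L ∈ reach(Z|{D}) ⇒ Z ⊥̸ L | {D}.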